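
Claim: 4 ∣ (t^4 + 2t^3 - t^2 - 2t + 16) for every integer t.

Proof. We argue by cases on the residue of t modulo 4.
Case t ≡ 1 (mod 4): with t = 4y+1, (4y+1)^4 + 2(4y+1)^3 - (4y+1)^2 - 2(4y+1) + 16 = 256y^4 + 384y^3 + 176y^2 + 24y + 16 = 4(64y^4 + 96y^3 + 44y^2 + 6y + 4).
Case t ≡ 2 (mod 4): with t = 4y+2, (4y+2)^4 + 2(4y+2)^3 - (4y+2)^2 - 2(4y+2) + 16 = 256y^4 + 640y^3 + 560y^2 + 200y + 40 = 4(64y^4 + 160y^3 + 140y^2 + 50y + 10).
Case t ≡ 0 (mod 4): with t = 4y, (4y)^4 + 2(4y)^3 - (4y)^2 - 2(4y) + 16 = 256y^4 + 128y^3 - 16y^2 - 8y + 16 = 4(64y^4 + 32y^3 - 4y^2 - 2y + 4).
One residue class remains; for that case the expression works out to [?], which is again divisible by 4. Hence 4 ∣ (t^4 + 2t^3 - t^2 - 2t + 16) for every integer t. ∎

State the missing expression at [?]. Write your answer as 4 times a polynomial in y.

4(64y^4 + 224y^3 + 284y^2 + 154y + 34)

Only t ≡ 3 (mod 4) is unaccounted for. Put t = 4y+3:
(4y+3)^4 + 2(4y+3)^3 - (4y+3)^2 - 2(4y+3) + 16 expands to 256y^4 + 896y^3 + 1136y^2 + 616y + 136,
and factoring out 4 leaves 4(64y^4 + 224y^3 + 284y^2 + 154y + 34).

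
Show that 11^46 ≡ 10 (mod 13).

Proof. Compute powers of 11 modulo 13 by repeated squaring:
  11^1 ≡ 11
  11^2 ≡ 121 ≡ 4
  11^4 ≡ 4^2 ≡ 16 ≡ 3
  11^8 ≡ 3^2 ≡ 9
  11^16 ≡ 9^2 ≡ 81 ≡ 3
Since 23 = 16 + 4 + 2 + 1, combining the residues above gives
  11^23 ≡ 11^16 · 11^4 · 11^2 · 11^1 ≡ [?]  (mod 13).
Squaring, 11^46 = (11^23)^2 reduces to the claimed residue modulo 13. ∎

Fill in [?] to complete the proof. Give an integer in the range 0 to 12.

11^16 · 11^4 · 11^2 · 11^1 ≡ 3 · 3 · 4 · 11 = 396.
396 mod 13 = 6, so 11^23 ≡ 6 (mod 13).

6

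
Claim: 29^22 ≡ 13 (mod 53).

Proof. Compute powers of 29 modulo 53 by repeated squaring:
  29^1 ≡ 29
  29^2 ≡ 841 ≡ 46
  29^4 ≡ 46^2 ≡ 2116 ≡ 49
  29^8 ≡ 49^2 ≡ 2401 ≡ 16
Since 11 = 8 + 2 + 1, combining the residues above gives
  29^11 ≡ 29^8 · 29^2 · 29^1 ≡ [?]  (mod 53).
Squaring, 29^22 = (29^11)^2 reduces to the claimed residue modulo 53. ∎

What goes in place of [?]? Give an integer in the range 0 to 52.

29^8 · 29^2 · 29^1 ≡ 16 · 46 · 29 = 21344.
21344 mod 53 = 38, so 29^11 ≡ 38 (mod 53).

38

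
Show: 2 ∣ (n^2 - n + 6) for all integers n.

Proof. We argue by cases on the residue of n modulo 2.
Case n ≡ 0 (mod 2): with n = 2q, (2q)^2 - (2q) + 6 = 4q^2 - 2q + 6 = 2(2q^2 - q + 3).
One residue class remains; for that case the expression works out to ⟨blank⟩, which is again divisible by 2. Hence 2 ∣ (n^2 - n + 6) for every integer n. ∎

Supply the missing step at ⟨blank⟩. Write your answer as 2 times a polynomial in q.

2(2q^2 + q + 3)

Only n ≡ 1 (mod 2) is unaccounted for. Put n = 2q+1:
(2q+1)^2 - (2q+1) + 6 expands to 4q^2 + 2q + 6,
and factoring out 2 leaves 2(2q^2 + q + 3).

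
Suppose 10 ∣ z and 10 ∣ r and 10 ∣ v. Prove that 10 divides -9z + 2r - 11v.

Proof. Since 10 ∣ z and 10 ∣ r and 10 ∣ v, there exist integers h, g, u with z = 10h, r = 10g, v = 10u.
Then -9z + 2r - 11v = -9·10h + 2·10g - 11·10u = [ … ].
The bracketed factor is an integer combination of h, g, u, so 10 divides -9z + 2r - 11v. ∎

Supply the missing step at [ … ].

Pull the common 10 out of every term: -9·10h + 2·10g - 11·10u = 10(2g - 9h - 11u).
2g - 9h - 11u is an integer, which exhibits the divisibility.

10(2g - 9h - 11u)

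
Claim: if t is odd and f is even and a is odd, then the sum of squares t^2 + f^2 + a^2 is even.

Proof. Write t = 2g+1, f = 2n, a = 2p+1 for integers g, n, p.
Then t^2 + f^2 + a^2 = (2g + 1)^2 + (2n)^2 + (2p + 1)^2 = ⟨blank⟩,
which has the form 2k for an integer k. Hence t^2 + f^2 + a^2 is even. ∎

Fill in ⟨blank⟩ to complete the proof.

2(2g^2 + 2g + 2n^2 + 2p^2 + 2p + 1)

Expanding: (2g + 1)^2 + (2n)^2 + (2p + 1)^2 = 4g^2 + 4g + 4n^2 + 4p^2 + 4p + 2.
Every term is even; pulling out the factor of 2 gives 2(2g^2 + 2g + 2n^2 + 2p^2 + 2p + 1).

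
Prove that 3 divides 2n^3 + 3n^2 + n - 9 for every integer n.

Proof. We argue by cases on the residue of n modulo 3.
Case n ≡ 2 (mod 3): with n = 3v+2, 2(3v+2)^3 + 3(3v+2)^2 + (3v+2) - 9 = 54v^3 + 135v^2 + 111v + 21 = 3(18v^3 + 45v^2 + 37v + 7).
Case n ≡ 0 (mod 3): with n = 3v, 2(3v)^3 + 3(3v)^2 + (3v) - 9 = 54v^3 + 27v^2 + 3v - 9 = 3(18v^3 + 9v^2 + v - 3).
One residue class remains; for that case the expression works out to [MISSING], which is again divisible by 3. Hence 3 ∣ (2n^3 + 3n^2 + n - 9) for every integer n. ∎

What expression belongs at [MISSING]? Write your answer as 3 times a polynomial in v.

3(18v^3 + 27v^2 + 13v - 1)

The residues treated are {2, 0}, so the missing case is n ≡ 1 (mod 3); write n = 3v+1.
Then 2(3v+1)^3 + 3(3v+1)^2 + (3v+1) - 9 = 54v^3 + 81v^2 + 39v - 3 = 3(18v^3 + 27v^2 + 13v - 1).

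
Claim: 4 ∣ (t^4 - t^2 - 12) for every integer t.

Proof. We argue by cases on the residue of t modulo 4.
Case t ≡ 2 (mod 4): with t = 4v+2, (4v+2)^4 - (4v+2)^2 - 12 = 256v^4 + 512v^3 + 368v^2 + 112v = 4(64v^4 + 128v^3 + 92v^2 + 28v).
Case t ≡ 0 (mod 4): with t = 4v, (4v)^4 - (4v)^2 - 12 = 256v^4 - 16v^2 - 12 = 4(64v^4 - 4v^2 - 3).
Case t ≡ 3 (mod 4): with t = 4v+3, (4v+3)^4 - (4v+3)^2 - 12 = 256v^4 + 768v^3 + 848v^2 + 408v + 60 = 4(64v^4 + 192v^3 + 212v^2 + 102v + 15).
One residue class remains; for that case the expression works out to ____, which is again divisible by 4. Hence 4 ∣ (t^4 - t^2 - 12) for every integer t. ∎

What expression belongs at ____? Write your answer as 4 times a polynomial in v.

4(64v^4 + 64v^3 + 20v^2 + 2v - 3)

Only t ≡ 1 (mod 4) is unaccounted for. Put t = 4v+1:
(4v+1)^4 - (4v+1)^2 - 12 expands to 256v^4 + 256v^3 + 80v^2 + 8v - 12,
and factoring out 4 leaves 4(64v^4 + 64v^3 + 20v^2 + 2v - 3).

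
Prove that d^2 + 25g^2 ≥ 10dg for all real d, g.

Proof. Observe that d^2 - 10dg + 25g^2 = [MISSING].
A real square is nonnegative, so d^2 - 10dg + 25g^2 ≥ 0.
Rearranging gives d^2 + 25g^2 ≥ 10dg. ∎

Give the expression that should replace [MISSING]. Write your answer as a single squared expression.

d^2 - 10dg + 25g^2 is a perfect-square trinomial: the outer terms are (d)^2 and (5g)^2, and the cross term is -2·d·5g.
So d^2 - 10dg + 25g^2 = (d - 5g)^2 ≥ 0.

(d - 5g)^2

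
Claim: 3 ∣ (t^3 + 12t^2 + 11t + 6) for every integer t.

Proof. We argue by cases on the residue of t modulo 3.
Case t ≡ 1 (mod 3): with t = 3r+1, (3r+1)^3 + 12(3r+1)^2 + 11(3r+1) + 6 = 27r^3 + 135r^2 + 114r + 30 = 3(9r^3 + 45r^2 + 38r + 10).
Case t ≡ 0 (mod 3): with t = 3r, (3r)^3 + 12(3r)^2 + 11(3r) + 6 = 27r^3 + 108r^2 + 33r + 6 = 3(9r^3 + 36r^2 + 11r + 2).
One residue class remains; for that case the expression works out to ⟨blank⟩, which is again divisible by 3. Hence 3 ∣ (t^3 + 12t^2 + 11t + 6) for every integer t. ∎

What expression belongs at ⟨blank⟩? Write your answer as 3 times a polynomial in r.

3(9r^3 + 54r^2 + 71r + 28)

The residues treated are {1, 0}, so the missing case is t ≡ 2 (mod 3); write t = 3r+2.
Then (3r+2)^3 + 12(3r+2)^2 + 11(3r+2) + 6 = 27r^3 + 162r^2 + 213r + 84 = 3(9r^3 + 54r^2 + 71r + 28).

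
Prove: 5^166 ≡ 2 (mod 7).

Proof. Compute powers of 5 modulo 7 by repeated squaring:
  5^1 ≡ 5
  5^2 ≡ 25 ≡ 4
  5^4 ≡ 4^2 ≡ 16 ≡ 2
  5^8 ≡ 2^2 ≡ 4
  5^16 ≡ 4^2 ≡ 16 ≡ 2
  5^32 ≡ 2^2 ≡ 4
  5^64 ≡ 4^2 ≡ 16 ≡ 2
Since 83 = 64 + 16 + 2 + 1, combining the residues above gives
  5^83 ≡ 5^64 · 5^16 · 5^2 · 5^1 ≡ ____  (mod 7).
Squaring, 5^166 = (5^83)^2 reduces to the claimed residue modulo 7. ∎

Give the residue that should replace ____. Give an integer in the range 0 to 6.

3

Multiply the listed residues: 2 · 2 · 4 · 5 = 4 → 16 → 80.
Reducing modulo 7: 80 = 11·7 + 3, so 5^83 ≡ 3.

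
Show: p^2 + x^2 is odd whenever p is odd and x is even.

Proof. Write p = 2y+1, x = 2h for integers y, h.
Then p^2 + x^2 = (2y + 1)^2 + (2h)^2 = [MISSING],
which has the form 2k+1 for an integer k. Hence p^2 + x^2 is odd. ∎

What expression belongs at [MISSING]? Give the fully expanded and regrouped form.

2(2h^2 + 2y^2 + 2y) + 1

(2y + 1)^2 + (2h)^2 = 4h^2 + 4y^2 + 4y + 1
= 2(2h^2 + 2y^2 + 2y) + 1.
Since 2h^2 + 2y^2 + 2y is an integer, the sum of squares is of the form 2k+1 for an integer k.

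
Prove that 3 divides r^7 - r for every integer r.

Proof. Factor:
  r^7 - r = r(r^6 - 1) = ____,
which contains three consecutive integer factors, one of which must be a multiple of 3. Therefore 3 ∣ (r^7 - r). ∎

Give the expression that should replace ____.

r^6 - 1 = (r^2 - 1)(r^4 + r^2 + 1), and r^2 - 1 = (r-1)(r+1).
So r(r^6 - 1) = (r - 1)r(r + 1)(r^4 + r^2 + 1).

(r - 1)r(r + 1)(r^4 + r^2 + 1)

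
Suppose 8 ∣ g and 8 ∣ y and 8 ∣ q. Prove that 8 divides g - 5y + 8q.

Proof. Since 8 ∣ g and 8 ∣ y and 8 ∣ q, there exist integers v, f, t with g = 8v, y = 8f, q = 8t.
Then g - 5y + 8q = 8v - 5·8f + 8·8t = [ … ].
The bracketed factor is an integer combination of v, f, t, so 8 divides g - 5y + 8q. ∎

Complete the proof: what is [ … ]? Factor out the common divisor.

8(-5f + 8t + v)

Each term has a factor of 8: 8v - 5·8f + 8·8t = 8·(-5f + 8t + v).
Since -5f + 8t + v is an integer, 8 ∣ (g - 5y + 8q).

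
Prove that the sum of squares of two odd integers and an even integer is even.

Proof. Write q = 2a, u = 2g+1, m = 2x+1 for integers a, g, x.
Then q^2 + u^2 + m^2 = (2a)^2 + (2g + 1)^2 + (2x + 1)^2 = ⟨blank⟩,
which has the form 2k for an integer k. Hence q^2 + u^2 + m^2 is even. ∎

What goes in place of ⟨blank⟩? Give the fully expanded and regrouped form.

Expanding: (2a)^2 + (2g + 1)^2 + (2x + 1)^2 = 4a^2 + 4g^2 + 4g + 4x^2 + 4x + 2.
Every term is even; pulling out the factor of 2 gives 2(2a^2 + 2g^2 + 2g + 2x^2 + 2x + 1).

2(2a^2 + 2g^2 + 2g + 2x^2 + 2x + 1)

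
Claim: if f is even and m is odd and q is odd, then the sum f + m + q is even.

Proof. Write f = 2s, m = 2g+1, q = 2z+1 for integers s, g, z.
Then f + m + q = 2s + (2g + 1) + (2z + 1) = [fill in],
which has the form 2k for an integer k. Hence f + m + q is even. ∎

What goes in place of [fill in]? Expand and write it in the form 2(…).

Expanding: 2s + (2g + 1) + (2z + 1) = 2g + 2s + 2z + 2.
Every term is even; pulling out the factor of 2 gives 2(g + s + z + 1).

2(g + s + z + 1)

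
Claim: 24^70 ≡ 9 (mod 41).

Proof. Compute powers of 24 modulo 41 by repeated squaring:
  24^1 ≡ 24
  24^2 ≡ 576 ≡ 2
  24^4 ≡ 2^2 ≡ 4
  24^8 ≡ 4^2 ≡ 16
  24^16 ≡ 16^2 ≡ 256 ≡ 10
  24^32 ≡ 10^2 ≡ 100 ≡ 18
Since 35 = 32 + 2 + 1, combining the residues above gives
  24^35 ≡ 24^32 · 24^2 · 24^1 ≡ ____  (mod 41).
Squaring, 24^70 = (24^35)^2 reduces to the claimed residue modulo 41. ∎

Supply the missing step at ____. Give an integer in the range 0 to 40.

3

Multiply the listed residues: 18 · 2 · 24 = 36 → 864.
Reducing modulo 41: 864 = 21·41 + 3, so 24^35 ≡ 3.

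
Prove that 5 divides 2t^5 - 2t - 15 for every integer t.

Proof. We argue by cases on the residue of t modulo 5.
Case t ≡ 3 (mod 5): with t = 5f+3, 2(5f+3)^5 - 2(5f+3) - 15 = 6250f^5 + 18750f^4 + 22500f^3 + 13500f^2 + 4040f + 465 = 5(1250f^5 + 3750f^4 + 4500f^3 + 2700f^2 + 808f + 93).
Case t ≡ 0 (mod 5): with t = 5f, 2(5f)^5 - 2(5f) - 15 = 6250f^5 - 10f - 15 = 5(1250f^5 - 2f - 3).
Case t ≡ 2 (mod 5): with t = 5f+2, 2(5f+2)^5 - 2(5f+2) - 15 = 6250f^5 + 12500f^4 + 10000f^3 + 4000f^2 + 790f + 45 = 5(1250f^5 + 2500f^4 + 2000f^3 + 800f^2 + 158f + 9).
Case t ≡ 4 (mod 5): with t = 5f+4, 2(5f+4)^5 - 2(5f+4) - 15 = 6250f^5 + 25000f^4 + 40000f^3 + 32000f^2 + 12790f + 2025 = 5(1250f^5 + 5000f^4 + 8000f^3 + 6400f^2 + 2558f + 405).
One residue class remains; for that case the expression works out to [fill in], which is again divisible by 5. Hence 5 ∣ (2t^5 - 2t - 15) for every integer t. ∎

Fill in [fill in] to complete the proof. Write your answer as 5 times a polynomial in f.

The residues treated are {3, 0, 2, 4}, so the missing case is t ≡ 1 (mod 5); write t = 5f+1.
Then 2(5f+1)^5 - 2(5f+1) - 15 = 6250f^5 + 6250f^4 + 2500f^3 + 500f^2 + 40f - 15 = 5(1250f^5 + 1250f^4 + 500f^3 + 100f^2 + 8f - 3).

5(1250f^5 + 1250f^4 + 500f^3 + 100f^2 + 8f - 3)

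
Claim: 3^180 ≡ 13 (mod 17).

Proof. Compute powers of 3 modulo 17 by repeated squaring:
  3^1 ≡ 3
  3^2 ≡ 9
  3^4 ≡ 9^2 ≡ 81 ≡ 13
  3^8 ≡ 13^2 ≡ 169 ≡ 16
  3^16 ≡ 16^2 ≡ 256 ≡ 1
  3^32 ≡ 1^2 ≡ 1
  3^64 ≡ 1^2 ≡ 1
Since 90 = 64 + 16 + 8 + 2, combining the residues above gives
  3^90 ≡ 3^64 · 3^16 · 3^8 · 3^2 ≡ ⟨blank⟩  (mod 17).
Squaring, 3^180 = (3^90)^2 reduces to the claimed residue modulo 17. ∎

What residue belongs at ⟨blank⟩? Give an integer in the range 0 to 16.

Multiply the listed residues: 1 · 1 · 16 · 9 = 1 → 16 → 144.
Reducing modulo 17: 144 = 8·17 + 8, so 3^90 ≡ 8.

8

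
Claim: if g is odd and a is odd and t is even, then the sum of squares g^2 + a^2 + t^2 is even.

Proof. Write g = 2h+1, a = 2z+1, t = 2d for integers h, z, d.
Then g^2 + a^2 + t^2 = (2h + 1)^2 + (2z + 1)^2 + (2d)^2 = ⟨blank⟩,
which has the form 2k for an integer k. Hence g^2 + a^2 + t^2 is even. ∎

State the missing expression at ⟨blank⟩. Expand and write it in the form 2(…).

2(2d^2 + 2h^2 + 2h + 2z^2 + 2z + 1)

Expanding: (2h + 1)^2 + (2z + 1)^2 + (2d)^2 = 4d^2 + 4h^2 + 4h + 4z^2 + 4z + 2.
Every term is even; pulling out the factor of 2 gives 2(2d^2 + 2h^2 + 2h + 2z^2 + 2z + 1).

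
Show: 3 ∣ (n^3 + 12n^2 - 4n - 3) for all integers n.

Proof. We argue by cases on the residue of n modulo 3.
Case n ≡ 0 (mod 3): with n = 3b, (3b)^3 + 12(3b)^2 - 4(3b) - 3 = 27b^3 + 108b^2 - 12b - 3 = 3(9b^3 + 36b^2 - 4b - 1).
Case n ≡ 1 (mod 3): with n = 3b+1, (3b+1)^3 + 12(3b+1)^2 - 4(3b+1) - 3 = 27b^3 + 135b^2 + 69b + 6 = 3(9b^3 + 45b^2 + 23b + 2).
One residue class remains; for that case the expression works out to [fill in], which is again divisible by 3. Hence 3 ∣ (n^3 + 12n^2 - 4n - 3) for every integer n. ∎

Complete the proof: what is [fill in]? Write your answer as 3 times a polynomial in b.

Only n ≡ 2 (mod 3) is unaccounted for. Put n = 3b+2:
(3b+2)^3 + 12(3b+2)^2 - 4(3b+2) - 3 expands to 27b^3 + 162b^2 + 168b + 45,
and factoring out 3 leaves 3(9b^3 + 54b^2 + 56b + 15).

3(9b^3 + 54b^2 + 56b + 15)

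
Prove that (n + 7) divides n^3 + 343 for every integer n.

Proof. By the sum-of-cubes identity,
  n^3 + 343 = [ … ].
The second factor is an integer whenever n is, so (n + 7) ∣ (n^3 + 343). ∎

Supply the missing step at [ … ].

Polynomial division of n^3 + 343 by n + 7 leaves remainder 0 and quotient n^2 - 7n + 49.
Hence n^3 + 343 = (n + 7)(n^2 - 7n + 49).

(n + 7)(n^2 - 7n + 49)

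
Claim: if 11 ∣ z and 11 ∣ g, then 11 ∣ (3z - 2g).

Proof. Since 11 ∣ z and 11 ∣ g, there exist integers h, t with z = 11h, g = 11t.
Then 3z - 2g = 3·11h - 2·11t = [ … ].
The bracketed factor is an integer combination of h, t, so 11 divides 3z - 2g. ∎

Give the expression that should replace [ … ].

11(3h - 2t)

Each term has a factor of 11: 3·11h - 2·11t = 11·(3h - 2t).
Since 3h - 2t is an integer, 11 ∣ (3z - 2g).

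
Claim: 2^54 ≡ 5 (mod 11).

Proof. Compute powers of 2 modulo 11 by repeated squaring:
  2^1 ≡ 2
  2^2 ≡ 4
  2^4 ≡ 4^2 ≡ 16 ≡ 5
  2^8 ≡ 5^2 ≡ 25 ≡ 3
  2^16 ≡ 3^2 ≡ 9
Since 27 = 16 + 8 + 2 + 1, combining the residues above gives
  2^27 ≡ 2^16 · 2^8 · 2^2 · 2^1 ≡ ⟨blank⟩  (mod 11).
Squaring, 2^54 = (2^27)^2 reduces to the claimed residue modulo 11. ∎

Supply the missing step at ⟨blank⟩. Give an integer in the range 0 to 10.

7

2^16 · 2^8 · 2^2 · 2^1 ≡ 9 · 3 · 4 · 2 = 216.
216 mod 11 = 7, so 2^27 ≡ 7 (mod 11).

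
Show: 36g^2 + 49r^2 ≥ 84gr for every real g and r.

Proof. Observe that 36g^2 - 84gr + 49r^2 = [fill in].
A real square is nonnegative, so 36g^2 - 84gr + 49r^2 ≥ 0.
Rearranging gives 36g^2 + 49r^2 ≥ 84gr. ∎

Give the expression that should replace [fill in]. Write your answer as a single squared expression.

(6g - 7r)^2

36g^2 - 84gr + 49r^2 is a perfect-square trinomial: the outer terms are (6g)^2 and (7r)^2, and the cross term is -2·6g·7r.
So 36g^2 - 84gr + 49r^2 = (6g - 7r)^2 ≥ 0.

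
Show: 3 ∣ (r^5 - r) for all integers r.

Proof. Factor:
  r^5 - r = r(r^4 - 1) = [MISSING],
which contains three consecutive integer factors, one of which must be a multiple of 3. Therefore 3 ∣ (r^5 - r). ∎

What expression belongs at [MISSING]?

(r - 1)r(r + 1)(r^2 + 1)

r^4 - 1 = (r^2 - 1)(r^2 + 1), and r^2 - 1 = (r-1)(r+1).
So r(r^4 - 1) = (r - 1)r(r + 1)(r^2 + 1).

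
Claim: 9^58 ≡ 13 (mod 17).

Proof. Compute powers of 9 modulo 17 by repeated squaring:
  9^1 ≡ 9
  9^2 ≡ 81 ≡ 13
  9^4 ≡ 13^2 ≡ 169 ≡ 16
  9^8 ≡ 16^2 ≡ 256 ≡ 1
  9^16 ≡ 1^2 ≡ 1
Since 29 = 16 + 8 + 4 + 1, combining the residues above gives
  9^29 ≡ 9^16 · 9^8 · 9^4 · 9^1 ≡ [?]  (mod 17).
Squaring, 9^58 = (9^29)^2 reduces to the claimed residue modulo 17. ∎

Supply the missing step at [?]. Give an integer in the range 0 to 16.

9^16 · 9^8 · 9^4 · 9^1 ≡ 1 · 1 · 16 · 9 = 144.
144 mod 17 = 8, so 9^29 ≡ 8 (mod 17).

8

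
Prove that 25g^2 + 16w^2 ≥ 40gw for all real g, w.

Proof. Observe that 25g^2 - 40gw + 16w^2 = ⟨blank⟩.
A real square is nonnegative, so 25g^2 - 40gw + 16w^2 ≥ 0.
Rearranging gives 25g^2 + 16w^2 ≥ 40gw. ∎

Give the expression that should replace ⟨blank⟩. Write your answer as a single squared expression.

(5g - 4w)^2

The leading and trailing coefficients are 5^2 and 4^2, and 40 = 2·5·4, so the trinomial is (5g - 4w)^2.
Hence 25g^2 - 40gw + 16w^2 ≥ 0.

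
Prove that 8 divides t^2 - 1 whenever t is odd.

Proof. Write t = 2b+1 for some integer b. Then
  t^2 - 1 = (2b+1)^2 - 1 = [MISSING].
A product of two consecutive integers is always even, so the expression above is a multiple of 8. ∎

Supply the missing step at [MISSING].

4b(b + 1)

(2b+1)^2 - 1 = 4b^2 + 4b + 1 - 1 = 4b^2 + 4b = 4b(b+1).
Since b and b+1 are consecutive, b(b+1) is even, and 4·(even) is a multiple of 8.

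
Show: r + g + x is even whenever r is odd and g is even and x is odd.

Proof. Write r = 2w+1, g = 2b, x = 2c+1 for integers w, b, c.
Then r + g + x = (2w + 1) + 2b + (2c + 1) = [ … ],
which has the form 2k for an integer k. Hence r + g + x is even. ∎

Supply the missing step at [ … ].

(2w + 1) + 2b + (2c + 1) = 2b + 2c + 2w + 2
= 2(b + c + w + 1).
Since b + c + w + 1 is an integer, the sum is of the form 2k for an integer k.

2(b + c + w + 1)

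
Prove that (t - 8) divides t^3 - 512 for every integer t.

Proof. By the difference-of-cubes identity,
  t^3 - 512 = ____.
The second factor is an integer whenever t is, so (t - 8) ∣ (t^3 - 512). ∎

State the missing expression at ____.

(t - 8)(t^2 + 8t + 64)

a^3 - b^3 = (a - b)(a^2 + ab + b^2). With a = t, b = 8:
t^3 - 512 = (t - 8)(t^2 + 8t + 64).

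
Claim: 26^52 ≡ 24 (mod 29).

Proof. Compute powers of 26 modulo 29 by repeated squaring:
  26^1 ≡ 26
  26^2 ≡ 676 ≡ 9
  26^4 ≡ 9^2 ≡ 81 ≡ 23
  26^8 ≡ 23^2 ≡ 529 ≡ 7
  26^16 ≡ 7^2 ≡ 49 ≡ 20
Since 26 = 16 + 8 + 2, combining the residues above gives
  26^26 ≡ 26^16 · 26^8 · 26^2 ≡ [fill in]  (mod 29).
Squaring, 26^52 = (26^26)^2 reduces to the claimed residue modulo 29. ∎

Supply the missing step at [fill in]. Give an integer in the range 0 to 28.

Multiply the listed residues: 20 · 7 · 9 = 140 → 1260.
Reducing modulo 29: 1260 = 43·29 + 13, so 26^26 ≡ 13.

13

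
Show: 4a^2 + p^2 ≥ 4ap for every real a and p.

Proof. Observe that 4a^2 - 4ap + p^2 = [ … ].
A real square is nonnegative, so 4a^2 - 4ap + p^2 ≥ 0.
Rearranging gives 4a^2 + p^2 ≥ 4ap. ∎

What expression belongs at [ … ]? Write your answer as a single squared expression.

The leading and trailing coefficients are 2^2 and 1^2, and 4 = 2·2·1, so the trinomial is (2a - p)^2.
Hence 4a^2 - 4ap + p^2 ≥ 0.

(2a - p)^2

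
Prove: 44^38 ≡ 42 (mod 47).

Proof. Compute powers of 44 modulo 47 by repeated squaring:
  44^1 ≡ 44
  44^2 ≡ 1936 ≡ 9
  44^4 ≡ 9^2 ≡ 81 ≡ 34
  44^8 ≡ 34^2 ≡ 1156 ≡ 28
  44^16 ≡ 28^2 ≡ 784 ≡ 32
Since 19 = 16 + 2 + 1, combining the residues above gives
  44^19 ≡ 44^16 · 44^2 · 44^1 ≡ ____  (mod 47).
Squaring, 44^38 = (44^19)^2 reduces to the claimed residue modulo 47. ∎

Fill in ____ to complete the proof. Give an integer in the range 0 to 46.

29

44^16 · 44^2 · 44^1 ≡ 32 · 9 · 44 = 12672.
12672 mod 47 = 29, so 44^19 ≡ 29 (mod 47).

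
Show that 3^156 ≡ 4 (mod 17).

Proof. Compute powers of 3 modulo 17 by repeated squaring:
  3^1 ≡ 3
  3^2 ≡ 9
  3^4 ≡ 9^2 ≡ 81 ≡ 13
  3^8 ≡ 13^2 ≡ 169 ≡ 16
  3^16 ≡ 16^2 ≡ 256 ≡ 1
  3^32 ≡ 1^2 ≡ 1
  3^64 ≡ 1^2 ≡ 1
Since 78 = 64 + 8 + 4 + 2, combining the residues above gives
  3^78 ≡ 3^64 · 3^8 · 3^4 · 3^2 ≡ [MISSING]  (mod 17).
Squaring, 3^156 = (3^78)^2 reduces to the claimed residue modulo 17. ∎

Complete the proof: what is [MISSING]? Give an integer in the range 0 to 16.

2

Multiply the listed residues: 1 · 16 · 13 · 9 = 16 → 208 → 1872.
Reducing modulo 17: 1872 = 110·17 + 2, so 3^78 ≡ 2.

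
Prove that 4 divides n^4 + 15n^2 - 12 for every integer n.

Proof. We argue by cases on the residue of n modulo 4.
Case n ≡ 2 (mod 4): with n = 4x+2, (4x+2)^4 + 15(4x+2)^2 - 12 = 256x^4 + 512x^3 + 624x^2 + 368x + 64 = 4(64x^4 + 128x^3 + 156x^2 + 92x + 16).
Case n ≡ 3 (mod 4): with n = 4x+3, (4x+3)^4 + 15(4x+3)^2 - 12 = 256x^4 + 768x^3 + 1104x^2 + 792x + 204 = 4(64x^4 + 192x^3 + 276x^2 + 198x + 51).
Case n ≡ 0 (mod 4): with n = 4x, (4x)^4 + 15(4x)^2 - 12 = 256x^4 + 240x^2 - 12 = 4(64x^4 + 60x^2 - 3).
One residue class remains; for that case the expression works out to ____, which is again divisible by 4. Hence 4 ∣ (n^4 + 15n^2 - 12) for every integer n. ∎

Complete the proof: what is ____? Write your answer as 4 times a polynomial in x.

4(64x^4 + 64x^3 + 84x^2 + 34x + 1)

The residues treated are {2, 3, 0}, so the missing case is n ≡ 1 (mod 4); write n = 4x+1.
Then (4x+1)^4 + 15(4x+1)^2 - 12 = 256x^4 + 256x^3 + 336x^2 + 136x + 4 = 4(64x^4 + 64x^3 + 84x^2 + 34x + 1).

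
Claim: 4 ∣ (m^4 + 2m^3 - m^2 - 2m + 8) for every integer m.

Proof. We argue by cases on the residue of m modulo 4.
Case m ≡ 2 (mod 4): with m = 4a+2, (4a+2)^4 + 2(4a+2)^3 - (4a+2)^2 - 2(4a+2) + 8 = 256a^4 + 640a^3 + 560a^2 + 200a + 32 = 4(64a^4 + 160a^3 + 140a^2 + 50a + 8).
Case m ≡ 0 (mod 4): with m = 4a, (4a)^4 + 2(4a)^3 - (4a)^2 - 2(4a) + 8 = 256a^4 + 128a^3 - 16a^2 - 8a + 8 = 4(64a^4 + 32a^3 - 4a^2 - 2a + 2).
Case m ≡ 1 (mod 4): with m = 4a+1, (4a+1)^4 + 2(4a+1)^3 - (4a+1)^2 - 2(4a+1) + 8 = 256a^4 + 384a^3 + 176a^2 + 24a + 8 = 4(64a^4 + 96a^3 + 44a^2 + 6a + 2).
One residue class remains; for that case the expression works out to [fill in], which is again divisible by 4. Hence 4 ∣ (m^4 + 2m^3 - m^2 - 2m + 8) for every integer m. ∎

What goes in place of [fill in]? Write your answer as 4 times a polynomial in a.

4(64a^4 + 224a^3 + 284a^2 + 154a + 32)

Only m ≡ 3 (mod 4) is unaccounted for. Put m = 4a+3:
(4a+3)^4 + 2(4a+3)^3 - (4a+3)^2 - 2(4a+3) + 8 expands to 256a^4 + 896a^3 + 1136a^2 + 616a + 128,
and factoring out 4 leaves 4(64a^4 + 224a^3 + 284a^2 + 154a + 32).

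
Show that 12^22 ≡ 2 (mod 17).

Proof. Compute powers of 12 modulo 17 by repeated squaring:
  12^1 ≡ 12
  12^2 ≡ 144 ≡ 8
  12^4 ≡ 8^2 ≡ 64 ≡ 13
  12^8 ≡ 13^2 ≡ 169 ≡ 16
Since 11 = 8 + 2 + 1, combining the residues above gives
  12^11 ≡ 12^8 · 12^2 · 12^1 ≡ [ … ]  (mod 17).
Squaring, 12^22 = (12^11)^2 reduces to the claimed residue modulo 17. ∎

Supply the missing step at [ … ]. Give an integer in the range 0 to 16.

Multiply the listed residues: 16 · 8 · 12 = 128 → 1536.
Reducing modulo 17: 1536 = 90·17 + 6, so 12^11 ≡ 6.

6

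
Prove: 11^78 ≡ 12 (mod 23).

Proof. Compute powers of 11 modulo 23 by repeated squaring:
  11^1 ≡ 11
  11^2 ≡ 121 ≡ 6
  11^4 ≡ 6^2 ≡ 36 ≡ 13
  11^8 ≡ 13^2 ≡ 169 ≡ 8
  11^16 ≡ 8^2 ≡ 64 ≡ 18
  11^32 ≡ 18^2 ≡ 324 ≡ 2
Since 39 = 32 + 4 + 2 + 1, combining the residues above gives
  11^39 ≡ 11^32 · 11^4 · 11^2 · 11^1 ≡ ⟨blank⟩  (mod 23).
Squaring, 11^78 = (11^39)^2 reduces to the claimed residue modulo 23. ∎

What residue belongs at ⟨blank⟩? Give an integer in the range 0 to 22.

14

11^32 · 11^4 · 11^2 · 11^1 ≡ 2 · 13 · 6 · 11 = 1716.
1716 mod 23 = 14, so 11^39 ≡ 14 (mod 23).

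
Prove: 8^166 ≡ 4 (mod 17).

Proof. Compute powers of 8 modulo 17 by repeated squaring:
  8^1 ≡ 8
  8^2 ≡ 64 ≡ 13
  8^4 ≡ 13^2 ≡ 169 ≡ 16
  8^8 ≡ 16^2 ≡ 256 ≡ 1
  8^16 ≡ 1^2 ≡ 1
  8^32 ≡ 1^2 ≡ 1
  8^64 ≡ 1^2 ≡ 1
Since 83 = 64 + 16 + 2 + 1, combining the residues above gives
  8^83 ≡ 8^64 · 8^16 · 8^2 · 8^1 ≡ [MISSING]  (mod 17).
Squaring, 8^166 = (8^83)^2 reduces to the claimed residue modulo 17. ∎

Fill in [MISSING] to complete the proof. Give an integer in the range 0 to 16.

8^64 · 8^16 · 8^2 · 8^1 ≡ 1 · 1 · 13 · 8 = 104.
104 mod 17 = 2, so 8^83 ≡ 2 (mod 17).

2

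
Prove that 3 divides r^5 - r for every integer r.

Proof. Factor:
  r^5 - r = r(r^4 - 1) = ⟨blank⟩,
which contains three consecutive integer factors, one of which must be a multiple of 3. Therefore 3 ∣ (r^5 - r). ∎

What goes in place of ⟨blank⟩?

(r - 1)r(r + 1)(r^2 + 1)

r^4 - 1 = (r^2 - 1)(r^2 + 1), and r^2 - 1 = (r-1)(r+1).
So r(r^4 - 1) = (r - 1)r(r + 1)(r^2 + 1).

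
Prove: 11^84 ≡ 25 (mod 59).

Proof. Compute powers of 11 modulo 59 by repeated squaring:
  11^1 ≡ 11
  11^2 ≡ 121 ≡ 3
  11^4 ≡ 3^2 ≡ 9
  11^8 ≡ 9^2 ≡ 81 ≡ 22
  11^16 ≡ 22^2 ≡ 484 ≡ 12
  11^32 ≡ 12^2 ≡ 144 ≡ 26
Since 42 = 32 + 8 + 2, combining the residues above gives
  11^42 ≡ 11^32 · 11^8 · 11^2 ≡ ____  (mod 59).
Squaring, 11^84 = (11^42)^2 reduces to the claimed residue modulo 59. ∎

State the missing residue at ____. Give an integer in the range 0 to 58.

5

Multiply the listed residues: 26 · 22 · 3 = 572 → 1716.
Reducing modulo 59: 1716 = 29·59 + 5, so 11^42 ≡ 5.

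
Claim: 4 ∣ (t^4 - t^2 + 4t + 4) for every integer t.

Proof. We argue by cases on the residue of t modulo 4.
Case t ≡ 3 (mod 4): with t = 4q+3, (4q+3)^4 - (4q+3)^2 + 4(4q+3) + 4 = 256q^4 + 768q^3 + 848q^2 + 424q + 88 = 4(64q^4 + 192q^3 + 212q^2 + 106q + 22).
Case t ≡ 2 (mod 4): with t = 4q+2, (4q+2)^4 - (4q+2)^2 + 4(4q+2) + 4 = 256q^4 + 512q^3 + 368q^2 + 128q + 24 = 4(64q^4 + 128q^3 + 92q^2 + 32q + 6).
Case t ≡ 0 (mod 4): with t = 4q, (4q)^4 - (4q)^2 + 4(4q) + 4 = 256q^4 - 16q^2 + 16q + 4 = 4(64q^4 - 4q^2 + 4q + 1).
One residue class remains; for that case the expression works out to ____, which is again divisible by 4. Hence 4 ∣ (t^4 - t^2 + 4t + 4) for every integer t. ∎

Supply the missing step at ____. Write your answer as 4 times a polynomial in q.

The residues treated are {3, 2, 0}, so the missing case is t ≡ 1 (mod 4); write t = 4q+1.
Then (4q+1)^4 - (4q+1)^2 + 4(4q+1) + 4 = 256q^4 + 256q^3 + 80q^2 + 24q + 8 = 4(64q^4 + 64q^3 + 20q^2 + 6q + 2).

4(64q^4 + 64q^3 + 20q^2 + 6q + 2)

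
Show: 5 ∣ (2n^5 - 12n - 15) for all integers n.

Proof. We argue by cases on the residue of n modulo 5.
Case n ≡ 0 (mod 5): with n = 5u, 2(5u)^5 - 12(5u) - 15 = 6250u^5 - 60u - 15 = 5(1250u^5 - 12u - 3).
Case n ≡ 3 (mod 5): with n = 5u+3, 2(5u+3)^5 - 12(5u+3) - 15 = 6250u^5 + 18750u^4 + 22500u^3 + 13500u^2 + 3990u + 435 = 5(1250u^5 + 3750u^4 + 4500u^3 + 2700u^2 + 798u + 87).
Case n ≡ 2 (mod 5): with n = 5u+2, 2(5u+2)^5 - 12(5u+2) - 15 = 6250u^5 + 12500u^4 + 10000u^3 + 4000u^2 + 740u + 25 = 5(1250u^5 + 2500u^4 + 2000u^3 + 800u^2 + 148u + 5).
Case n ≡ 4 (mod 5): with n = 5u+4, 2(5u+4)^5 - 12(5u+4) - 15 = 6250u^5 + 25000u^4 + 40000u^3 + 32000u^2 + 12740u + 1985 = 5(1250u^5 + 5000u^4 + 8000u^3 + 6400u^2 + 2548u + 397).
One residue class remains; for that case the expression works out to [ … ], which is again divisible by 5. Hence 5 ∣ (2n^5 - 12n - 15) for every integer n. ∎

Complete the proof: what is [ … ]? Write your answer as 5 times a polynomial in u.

The residues treated are {0, 3, 2, 4}, so the missing case is n ≡ 1 (mod 5); write n = 5u+1.
Then 2(5u+1)^5 - 12(5u+1) - 15 = 6250u^5 + 6250u^4 + 2500u^3 + 500u^2 - 10u - 25 = 5(1250u^5 + 1250u^4 + 500u^3 + 100u^2 - 2u - 5).

5(1250u^5 + 1250u^4 + 500u^3 + 100u^2 - 2u - 5)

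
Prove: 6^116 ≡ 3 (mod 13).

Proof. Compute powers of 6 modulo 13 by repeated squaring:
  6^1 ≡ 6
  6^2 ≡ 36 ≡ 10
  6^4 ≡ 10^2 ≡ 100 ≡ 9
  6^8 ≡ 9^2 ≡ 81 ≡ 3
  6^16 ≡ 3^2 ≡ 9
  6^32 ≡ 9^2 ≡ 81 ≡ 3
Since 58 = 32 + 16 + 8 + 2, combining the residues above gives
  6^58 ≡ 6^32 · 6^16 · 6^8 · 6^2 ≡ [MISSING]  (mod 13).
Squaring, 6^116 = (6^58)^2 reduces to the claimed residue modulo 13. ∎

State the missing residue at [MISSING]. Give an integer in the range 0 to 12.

4

Multiply the listed residues: 3 · 9 · 3 · 10 = 27 → 81 → 810.
Reducing modulo 13: 810 = 62·13 + 4, so 6^58 ≡ 4.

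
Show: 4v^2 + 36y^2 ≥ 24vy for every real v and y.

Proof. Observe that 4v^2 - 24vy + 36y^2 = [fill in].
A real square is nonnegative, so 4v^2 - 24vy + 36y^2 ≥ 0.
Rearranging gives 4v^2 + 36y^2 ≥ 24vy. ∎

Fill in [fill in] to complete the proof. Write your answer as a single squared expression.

(2v - 6y)^2

The leading and trailing coefficients are 2^2 and 6^2, and 24 = 2·2·6, so the trinomial is (2v - 6y)^2.
Hence 4v^2 - 24vy + 36y^2 ≥ 0.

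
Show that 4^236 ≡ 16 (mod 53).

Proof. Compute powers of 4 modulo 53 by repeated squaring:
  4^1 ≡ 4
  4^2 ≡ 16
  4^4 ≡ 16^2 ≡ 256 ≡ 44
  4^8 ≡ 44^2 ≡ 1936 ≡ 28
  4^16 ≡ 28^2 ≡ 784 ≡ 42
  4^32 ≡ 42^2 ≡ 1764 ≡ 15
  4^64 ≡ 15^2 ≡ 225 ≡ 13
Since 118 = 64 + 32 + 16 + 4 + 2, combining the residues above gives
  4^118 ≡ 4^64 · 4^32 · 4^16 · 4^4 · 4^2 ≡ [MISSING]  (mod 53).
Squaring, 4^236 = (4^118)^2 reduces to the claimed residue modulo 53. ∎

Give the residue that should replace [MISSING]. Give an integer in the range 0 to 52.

4^64 · 4^32 · 4^16 · 4^4 · 4^2 ≡ 13 · 15 · 42 · 44 · 16 = 5765760.
5765760 mod 53 = 49, so 4^118 ≡ 49 (mod 53).

49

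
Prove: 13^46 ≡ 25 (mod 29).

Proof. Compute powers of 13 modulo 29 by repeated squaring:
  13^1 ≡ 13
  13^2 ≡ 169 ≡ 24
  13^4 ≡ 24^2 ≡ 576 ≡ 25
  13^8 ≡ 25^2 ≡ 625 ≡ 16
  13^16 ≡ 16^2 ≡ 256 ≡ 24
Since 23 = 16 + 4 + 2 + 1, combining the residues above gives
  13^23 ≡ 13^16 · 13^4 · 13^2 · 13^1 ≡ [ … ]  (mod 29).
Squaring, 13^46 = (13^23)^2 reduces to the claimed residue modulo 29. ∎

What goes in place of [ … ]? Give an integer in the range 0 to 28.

5

13^16 · 13^4 · 13^2 · 13^1 ≡ 24 · 25 · 24 · 13 = 187200.
187200 mod 29 = 5, so 13^23 ≡ 5 (mod 29).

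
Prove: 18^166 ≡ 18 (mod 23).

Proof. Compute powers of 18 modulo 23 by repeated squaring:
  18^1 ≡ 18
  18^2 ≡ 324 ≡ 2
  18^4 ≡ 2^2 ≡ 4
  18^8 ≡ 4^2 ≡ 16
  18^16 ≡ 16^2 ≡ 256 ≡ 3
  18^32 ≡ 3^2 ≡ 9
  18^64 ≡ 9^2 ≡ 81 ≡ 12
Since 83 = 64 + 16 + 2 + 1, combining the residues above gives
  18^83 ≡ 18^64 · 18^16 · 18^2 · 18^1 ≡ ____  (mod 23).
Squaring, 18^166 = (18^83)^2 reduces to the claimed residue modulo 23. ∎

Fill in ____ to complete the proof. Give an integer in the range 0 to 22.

18^64 · 18^16 · 18^2 · 18^1 ≡ 12 · 3 · 2 · 18 = 1296.
1296 mod 23 = 8, so 18^83 ≡ 8 (mod 23).

8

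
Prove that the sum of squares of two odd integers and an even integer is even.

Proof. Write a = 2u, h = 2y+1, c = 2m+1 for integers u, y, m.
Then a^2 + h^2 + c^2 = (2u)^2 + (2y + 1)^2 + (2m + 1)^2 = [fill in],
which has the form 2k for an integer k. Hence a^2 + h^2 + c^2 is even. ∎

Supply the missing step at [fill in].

Expanding: (2u)^2 + (2y + 1)^2 + (2m + 1)^2 = 4m^2 + 4m + 4u^2 + 4y^2 + 4y + 2.
Every term is even; pulling out the factor of 2 gives 2(2m^2 + 2m + 2u^2 + 2y^2 + 2y + 1).

2(2m^2 + 2m + 2u^2 + 2y^2 + 2y + 1)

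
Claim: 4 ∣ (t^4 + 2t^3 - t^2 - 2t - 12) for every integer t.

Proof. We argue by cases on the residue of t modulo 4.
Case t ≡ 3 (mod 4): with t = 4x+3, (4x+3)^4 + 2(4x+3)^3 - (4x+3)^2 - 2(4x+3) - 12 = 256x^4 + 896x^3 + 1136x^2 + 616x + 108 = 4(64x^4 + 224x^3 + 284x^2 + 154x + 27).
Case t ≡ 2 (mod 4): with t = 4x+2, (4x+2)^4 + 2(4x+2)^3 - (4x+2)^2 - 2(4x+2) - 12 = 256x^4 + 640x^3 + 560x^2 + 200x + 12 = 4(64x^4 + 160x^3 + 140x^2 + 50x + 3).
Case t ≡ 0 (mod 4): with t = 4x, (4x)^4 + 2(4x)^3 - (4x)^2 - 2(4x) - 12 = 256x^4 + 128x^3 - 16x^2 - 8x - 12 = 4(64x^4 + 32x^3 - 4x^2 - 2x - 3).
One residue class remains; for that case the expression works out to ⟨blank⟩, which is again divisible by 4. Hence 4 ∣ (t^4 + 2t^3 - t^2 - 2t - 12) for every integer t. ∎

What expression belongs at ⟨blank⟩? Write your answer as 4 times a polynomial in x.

The residues treated are {3, 2, 0}, so the missing case is t ≡ 1 (mod 4); write t = 4x+1.
Then (4x+1)^4 + 2(4x+1)^3 - (4x+1)^2 - 2(4x+1) - 12 = 256x^4 + 384x^3 + 176x^2 + 24x - 12 = 4(64x^4 + 96x^3 + 44x^2 + 6x - 3).

4(64x^4 + 96x^3 + 44x^2 + 6x - 3)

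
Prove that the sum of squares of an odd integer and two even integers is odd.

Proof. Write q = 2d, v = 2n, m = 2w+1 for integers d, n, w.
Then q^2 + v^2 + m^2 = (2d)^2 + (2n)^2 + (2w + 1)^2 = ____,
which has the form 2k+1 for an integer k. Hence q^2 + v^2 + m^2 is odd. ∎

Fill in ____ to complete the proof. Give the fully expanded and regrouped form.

Expanding: (2d)^2 + (2n)^2 + (2w + 1)^2 = 4d^2 + 4n^2 + 4w^2 + 4w + 1.
Every term except the constant is even, so this is 2(2d^2 + 2n^2 + 2w^2 + 2w) + 1,
and 2d^2 + 2n^2 + 2w^2 + 2w ∈ ℤ gives the required form.

2(2d^2 + 2n^2 + 2w^2 + 2w) + 1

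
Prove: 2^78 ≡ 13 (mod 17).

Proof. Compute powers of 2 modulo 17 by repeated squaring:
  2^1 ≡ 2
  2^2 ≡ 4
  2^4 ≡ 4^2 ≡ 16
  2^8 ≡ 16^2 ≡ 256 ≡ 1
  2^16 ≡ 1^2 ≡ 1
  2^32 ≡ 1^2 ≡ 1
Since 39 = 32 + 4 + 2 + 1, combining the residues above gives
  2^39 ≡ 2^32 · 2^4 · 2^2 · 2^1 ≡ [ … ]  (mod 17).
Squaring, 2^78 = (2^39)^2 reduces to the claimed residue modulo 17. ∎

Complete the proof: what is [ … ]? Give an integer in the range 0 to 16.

2^32 · 2^4 · 2^2 · 2^1 ≡ 1 · 16 · 4 · 2 = 128.
128 mod 17 = 9, so 2^39 ≡ 9 (mod 17).

9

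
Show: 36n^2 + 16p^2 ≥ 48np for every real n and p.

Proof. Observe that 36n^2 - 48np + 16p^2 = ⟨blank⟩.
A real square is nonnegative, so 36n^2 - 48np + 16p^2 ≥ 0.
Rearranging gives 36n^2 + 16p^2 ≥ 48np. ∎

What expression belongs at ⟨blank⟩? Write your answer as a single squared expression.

The leading and trailing coefficients are 6^2 and 4^2, and 48 = 2·6·4, so the trinomial is (6n - 4p)^2.
Hence 36n^2 - 48np + 16p^2 ≥ 0.

(6n - 4p)^2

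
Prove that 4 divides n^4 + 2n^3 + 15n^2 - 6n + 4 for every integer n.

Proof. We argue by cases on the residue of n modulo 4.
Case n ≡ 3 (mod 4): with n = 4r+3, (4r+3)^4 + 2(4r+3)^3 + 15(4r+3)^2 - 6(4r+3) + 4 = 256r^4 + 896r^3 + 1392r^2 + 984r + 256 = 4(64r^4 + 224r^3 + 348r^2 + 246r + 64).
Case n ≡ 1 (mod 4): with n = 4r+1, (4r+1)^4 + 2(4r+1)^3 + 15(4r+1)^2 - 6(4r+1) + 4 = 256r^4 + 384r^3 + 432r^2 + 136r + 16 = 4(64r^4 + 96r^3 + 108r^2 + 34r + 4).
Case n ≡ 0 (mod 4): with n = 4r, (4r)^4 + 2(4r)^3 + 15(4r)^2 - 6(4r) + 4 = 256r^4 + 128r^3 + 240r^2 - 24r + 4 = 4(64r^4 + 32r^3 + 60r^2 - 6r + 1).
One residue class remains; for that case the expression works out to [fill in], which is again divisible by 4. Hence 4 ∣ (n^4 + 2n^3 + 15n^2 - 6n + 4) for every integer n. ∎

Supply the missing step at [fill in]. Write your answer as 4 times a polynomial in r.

4(64r^4 + 160r^3 + 204r^2 + 110r + 21)

The residues treated are {3, 1, 0}, so the missing case is n ≡ 2 (mod 4); write n = 4r+2.
Then (4r+2)^4 + 2(4r+2)^3 + 15(4r+2)^2 - 6(4r+2) + 4 = 256r^4 + 640r^3 + 816r^2 + 440r + 84 = 4(64r^4 + 160r^3 + 204r^2 + 110r + 21).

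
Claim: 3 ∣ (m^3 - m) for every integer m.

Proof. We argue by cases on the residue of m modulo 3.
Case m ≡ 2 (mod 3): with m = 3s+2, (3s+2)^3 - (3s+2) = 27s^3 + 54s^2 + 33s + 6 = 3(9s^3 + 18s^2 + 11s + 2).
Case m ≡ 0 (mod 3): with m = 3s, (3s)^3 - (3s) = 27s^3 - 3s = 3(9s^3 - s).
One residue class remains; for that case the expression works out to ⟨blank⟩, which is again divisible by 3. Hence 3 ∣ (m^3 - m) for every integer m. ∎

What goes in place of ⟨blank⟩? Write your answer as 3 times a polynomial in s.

3(9s^3 + 9s^2 + 2s)

The residues treated are {2, 0}, so the missing case is m ≡ 1 (mod 3); write m = 3s+1.
Then (3s+1)^3 - (3s+1) = 27s^3 + 27s^2 + 6s = 3(9s^3 + 9s^2 + 2s).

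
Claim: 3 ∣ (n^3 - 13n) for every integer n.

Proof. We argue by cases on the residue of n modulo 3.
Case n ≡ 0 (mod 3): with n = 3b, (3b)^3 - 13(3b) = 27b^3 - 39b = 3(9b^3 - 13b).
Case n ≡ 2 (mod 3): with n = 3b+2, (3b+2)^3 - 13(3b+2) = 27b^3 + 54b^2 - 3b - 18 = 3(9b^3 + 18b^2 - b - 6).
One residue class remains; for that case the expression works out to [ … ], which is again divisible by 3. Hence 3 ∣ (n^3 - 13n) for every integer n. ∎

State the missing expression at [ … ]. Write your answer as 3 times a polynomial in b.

The residues treated are {0, 2}, so the missing case is n ≡ 1 (mod 3); write n = 3b+1.
Then (3b+1)^3 - 13(3b+1) = 27b^3 + 27b^2 - 30b - 12 = 3(9b^3 + 9b^2 - 10b - 4).

3(9b^3 + 9b^2 - 10b - 4)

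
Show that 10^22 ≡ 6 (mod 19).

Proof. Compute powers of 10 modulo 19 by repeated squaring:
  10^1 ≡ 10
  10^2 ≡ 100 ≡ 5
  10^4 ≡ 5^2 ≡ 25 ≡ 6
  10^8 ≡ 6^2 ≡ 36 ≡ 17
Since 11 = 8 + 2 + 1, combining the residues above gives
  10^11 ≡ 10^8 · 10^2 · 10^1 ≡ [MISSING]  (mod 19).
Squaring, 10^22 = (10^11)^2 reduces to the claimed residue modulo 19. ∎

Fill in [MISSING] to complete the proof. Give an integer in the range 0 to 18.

10^8 · 10^2 · 10^1 ≡ 17 · 5 · 10 = 850.
850 mod 19 = 14, so 10^11 ≡ 14 (mod 19).

14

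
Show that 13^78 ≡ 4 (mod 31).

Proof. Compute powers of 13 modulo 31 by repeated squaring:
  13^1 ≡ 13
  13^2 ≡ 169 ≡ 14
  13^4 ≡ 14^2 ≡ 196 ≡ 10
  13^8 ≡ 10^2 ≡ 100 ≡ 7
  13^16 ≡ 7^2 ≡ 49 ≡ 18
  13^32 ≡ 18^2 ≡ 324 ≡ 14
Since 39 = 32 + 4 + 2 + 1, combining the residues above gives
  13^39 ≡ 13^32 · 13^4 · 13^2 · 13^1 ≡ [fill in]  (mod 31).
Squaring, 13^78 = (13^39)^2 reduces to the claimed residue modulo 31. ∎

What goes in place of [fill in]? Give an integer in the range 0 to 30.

13^32 · 13^4 · 13^2 · 13^1 ≡ 14 · 10 · 14 · 13 = 25480.
25480 mod 31 = 29, so 13^39 ≡ 29 (mod 31).

29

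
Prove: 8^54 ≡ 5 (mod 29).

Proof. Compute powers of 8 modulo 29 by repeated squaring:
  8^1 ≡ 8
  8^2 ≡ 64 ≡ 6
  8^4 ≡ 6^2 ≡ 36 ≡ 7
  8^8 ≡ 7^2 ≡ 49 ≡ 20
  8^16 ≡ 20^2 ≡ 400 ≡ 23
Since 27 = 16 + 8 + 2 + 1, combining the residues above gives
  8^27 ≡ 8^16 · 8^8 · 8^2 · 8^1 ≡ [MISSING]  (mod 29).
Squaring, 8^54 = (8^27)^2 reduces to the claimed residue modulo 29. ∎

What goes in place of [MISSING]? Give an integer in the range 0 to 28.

8^16 · 8^8 · 8^2 · 8^1 ≡ 23 · 20 · 6 · 8 = 22080.
22080 mod 29 = 11, so 8^27 ≡ 11 (mod 29).

11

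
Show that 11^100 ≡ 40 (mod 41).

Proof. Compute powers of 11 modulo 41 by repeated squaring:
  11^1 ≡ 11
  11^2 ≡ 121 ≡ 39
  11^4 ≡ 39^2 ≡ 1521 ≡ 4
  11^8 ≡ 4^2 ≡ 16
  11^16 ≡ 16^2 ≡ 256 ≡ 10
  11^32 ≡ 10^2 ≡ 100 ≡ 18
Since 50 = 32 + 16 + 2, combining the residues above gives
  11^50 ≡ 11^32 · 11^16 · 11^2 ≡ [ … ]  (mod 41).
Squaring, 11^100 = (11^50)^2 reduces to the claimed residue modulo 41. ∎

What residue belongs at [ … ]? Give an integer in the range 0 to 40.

9

11^32 · 11^16 · 11^2 ≡ 18 · 10 · 39 = 7020.
7020 mod 41 = 9, so 11^50 ≡ 9 (mod 41).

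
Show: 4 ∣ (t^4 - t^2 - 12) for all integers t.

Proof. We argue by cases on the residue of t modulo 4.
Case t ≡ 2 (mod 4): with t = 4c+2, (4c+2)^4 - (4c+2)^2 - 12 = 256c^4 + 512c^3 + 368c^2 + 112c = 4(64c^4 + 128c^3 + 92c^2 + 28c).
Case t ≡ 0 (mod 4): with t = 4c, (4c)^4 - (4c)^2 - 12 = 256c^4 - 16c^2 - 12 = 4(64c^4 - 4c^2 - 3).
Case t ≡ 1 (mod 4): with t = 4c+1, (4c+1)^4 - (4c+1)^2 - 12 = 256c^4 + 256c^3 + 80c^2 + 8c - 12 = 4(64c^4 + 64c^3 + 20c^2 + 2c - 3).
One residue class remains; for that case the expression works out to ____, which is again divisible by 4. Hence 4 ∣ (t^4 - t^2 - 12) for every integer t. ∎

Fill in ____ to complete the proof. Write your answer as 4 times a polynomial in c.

The residues treated are {2, 0, 1}, so the missing case is t ≡ 3 (mod 4); write t = 4c+3.
Then (4c+3)^4 - (4c+3)^2 - 12 = 256c^4 + 768c^3 + 848c^2 + 408c + 60 = 4(64c^4 + 192c^3 + 212c^2 + 102c + 15).

4(64c^4 + 192c^3 + 212c^2 + 102c + 15)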